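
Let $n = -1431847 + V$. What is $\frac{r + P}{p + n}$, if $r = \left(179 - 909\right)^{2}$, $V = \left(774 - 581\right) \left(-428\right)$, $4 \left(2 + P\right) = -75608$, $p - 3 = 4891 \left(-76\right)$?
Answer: $- \frac{18357}{67363} \approx -0.27251$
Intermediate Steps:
$p = -371713$ ($p = 3 + 4891 \left(-76\right) = 3 - 371716 = -371713$)
$P = -18904$ ($P = -2 + \frac{1}{4} \left(-75608\right) = -2 - 18902 = -18904$)
$V = -82604$ ($V = 193 \left(-428\right) = -82604$)
$n = -1514451$ ($n = -1431847 - 82604 = -1514451$)
$r = 532900$ ($r = \left(-730\right)^{2} = 532900$)
$\frac{r + P}{p + n} = \frac{532900 - 18904}{-371713 - 1514451} = \frac{513996}{-1886164} = 513996 \left(- \frac{1}{1886164}\right) = - \frac{18357}{67363}$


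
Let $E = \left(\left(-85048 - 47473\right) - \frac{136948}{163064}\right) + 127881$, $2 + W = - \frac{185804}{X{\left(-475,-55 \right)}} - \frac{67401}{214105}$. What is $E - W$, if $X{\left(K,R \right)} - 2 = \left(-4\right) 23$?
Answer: $- \frac{526547482701703}{78553839870} \approx -6703.0$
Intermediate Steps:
$X{\left(K,R \right)} = -90$ ($X{\left(K,R \right)} = 2 - 92 = -90$)
$W = \frac{3973696043}{1926945}$ ($W = -2 - \left(- \frac{92902}{45} + \frac{67401}{214105}\right) = -2 - - \frac{3977549933}{1926945} = -2 + \left(\frac{92902}{45} - \frac{67401}{214105}\right) = -2 + \frac{3977549933}{1926945} = \frac{3973696043}{1926945} \approx 2062.2$)
$E = - \frac{189188477}{40766}$ ($E = \left(\left(-85048 - 47473\right) - \frac{34237}{40766}\right) + 127881 = \left(-132521 - \frac{34237}{40766}\right) + 127881 = - \frac{5402385323}{40766} + 127881 = - \frac{189188477}{40766} \approx -4640.8$)
$E - W = - \frac{189188477}{40766} - \frac{3973696043}{1926945} = - \frac{526547482701703}{78553839870}$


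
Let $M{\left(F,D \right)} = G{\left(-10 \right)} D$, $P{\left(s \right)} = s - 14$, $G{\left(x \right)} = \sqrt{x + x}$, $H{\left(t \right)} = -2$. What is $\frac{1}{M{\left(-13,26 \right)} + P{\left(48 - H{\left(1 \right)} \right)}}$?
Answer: $\frac{9}{3704} - \frac{13 i \sqrt{5}}{3704} \approx 0.0024298 - 0.007848 i$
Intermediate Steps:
$G{\left(x \right)} = \sqrt{2} \sqrt{x}$ ($G{\left(x \right)} = \sqrt{2 x} = \sqrt{2} \sqrt{x}$)
$P{\left(s \right)} = -14 + s$
$M{\left(F,D \right)} = 2 i D \sqrt{5}$ ($M{\left(F,D \right)} = \sqrt{2} \sqrt{-10} D = \sqrt{2} i \sqrt{10} D = 2 i \sqrt{5} D = 2 i D \sqrt{5}$)
$\frac{1}{M{\left(-13,26 \right)} + P{\left(48 - H{\left(1 \right)} \right)}} = \frac{1}{2 i 26 \sqrt{5} + \left(-14 + \left(48 - -2\right)\right)} = \frac{1}{52 i \sqrt{5} + \left(-14 + \left(48 + 2\right)\right)} = \frac{1}{52 i \sqrt{5} + \left(-14 + 50\right)} = \frac{1}{52 i \sqrt{5} + 36} = \frac{1}{36 + 52 i \sqrt{5}}$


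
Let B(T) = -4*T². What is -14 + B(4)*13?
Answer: -846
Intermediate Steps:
-14 + B(4)*13 = -14 - 4*4²*13 = -14 - 4*16*13 = -14 - 64*13 = -14 - 832 = -846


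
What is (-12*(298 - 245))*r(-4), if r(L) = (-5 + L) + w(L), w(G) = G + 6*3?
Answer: -3180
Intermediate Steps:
w(G) = 18 + G (w(G) = G + 18 = 18 + G)
r(L) = 13 + 2*L (r(L) = (-5 + L) + (18 + L) = 13 + 2*L)
(-12*(298 - 245))*r(-4) = (-12*(298 - 245))*(13 + 2*(-4)) = (-12*53)*(13 - 8) = -636*5 = -3180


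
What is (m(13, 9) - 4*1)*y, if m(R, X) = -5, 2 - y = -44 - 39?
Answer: -765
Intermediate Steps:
y = 85 (y = 2 - (-44 - 39) = 2 - 1*(-83) = 2 + 83 = 85)
(m(13, 9) - 4*1)*y = (-5 - 4*1)*85 = (-5 - 4)*85 = -9*85 = -765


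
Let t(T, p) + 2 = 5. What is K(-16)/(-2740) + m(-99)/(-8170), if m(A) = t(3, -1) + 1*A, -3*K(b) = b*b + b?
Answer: 22916/559645 ≈ 0.040947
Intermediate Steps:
t(T, p) = 3 (t(T, p) = -2 + 5 = 3)
K(b) = -b/3 - b**2/3 (K(b) = -(b*b + b)/3 = -(b**2 + b)/3 = -(b + b**2)/3 = -b/3 - b**2/3)
m(A) = 3 + A (m(A) = 3 + 1*A = 3 + A)
K(-16)/(-2740) + m(-99)/(-8170) = -1/3*(-16)*(1 - 16)/(-2740) + (3 - 99)/(-8170) = -1/3*(-16)*(-15)*(-1/2740) - 96*(-1/8170) = -80*(-1/2740) + 48/4085 = 4/137 + 48/4085 = 22916/559645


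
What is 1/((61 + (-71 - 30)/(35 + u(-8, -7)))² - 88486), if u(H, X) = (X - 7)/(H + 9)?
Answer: -441/37629926 ≈ -1.1719e-5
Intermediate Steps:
u(H, X) = (-7 + X)/(9 + H)
1/((61 + (-71 - 30)/(35 + u(-8, -7)))² - 88486) = 1/((61 + (-71 - 30)/(35 + (-7 - 7)/(9 - 8)))² - 88486) = 1/((61 - 101/(35 - 14/1))² - 88486) = 1/((61 - 101/(35 + 1*(-14)))² - 88486) = 1/((61 - 101/(35 - 14))² - 88486) = 1/((61 - 101/21)² - 88486) = 1/((1180/21)² - 88486) = 1/(1392400/441 - 88486) = 1/(-37629926/441) = -441/37629926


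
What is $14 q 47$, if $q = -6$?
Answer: $-3948$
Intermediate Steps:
$14 q 47 = 14 \left(-6\right) 47 = \left(-84\right) 47 = -3948$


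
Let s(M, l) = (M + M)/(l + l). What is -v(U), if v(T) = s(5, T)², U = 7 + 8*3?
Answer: -25/961 ≈ -0.026015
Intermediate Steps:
s(M, l) = M/l (s(M, l) = (2*M)/((2*l)) = (2*M)*(1/(2*l)) = M/l)
U = 31 (U = 7 + 24 = 31)
v(T) = 25/T² (v(T) = (5/T)² = 25/T²)
-v(U) = -25/31² = -25/961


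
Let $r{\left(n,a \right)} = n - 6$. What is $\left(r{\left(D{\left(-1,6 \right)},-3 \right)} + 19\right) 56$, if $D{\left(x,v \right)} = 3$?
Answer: $896$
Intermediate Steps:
$r{\left(n,a \right)} = -6 + n$ ($r{\left(n,a \right)} = n - 6 = -6 + n$)
$\left(r{\left(D{\left(-1,6 \right)},-3 \right)} + 19\right) 56 = \left(\left(-6 + 3\right) + 19\right) 56 = \left(-3 + 19\right) 56 = 16 \cdot 56 = 896$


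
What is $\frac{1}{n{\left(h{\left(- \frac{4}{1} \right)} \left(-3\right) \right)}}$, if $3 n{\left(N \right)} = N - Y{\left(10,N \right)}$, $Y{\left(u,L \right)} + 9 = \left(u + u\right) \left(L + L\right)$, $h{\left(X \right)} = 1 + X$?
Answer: $- \frac{1}{114} \approx -0.0087719$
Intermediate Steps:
$Y{\left(u,L \right)} = -9 + 4 L u$ ($Y{\left(u,L \right)} = -9 + \left(u + u\right) \left(L + L\right) = -9 + 2 u 2 L = -9 + 4 L u$)
$n{\left(N \right)} = 3 - 13 N$ ($n{\left(N \right)} = \frac{N - \left(-9 + 4 N 10\right)}{3} = \frac{N - \left(-9 + 40 N\right)}{3} = \frac{9 - 39 N}{3} = 3 - 13 N$)
$\frac{1}{n{\left(h{\left(- \frac{4}{1} \right)} \left(-3\right) \right)}} = \frac{1}{3 - 13 \left(1 - \frac{4}{1}\right) \left(-3\right)} = \frac{1}{3 - 13 \left(1 - 4\right) \left(-3\right)} = \frac{1}{3 - 13 \left(\left(-3\right) \left(-3\right)\right)} = \frac{1}{3 - 117} = \frac{1}{-114} = - \frac{1}{114}$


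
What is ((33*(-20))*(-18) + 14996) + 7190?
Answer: 34066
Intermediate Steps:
((33*(-20))*(-18) + 14996) + 7190 = (-660*(-18) + 14996) + 7190 = (11880 + 14996) + 7190 = 26876 + 7190 = 34066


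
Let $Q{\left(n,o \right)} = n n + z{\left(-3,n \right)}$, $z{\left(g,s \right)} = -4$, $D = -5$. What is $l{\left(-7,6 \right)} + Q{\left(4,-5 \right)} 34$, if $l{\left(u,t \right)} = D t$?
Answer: $378$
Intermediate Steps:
$Q{\left(n,o \right)} = -4 + n^{2}$ ($Q{\left(n,o \right)} = n n - 4 = n^{2} - 4 = -4 + n^{2}$)
$l{\left(u,t \right)} = - 5 t$
$l{\left(-7,6 \right)} + Q{\left(4,-5 \right)} 34 = \left(-5\right) 6 + \left(-4 + 4^{2}\right) 34 = -30 + \left(-4 + 16\right) 34 = -30 + 12 \cdot 34 = -30 + 408 = 378$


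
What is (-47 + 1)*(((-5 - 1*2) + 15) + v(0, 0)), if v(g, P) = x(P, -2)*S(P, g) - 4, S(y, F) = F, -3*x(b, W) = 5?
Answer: -184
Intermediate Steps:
x(b, W) = -5/3 (x(b, W) = -⅓*5 = -5/3)
v(g, P) = -4 - 5*g/3 (v(g, P) = -5*g/3 - 4 = -4 - 5*g/3)
(-47 + 1)*(((-5 - 1*2) + 15) + v(0, 0)) = (-47 + 1)*(((-5 - 1*2) + 15) + (-4 - 5/3*0)) = -46*(((-5 - 2) + 15) + (-4 + 0)) = -46*((-7 + 15) - 4) = -46*(8 - 4) = -46*4 = -184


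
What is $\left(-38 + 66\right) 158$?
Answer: $4424$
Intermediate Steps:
$\left(-38 + 66\right) 158 = 28 \cdot 158 = 4424$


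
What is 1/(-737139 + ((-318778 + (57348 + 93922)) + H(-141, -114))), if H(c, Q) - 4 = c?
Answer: -1/904784 ≈ -1.1052e-6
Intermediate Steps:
H(c, Q) = 4 + c
1/(-737139 + ((-318778 + (57348 + 93922)) + H(-141, -114))) = 1/(-737139 + ((-318778 + (57348 + 93922)) + (4 - 141))) = 1/(-737139 + ((-318778 + 151270) - 137)) = 1/(-737139 + (-167508 - 137)) = 1/(-737139 - 167645) = 1/(-904784) = -1/904784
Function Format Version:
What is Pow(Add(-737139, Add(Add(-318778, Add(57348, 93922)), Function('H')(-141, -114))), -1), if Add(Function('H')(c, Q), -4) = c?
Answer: Rational(-1, 904784) ≈ -1.1052e-6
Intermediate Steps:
Function('H')(c, Q) = Add(4, c)
Pow(Add(-737139, Add(Add(-318778, Add(57348, 93922)), Function('H')(-141, -114))), -1) = Pow(Add(-737139, Add(Add(-318778, Add(57348, 93922)), Add(4, -141))), -1) = Pow(Add(-737139, Add(Add(-318778, 151270), -137)), -1) = Pow(Add(-737139, Add(-167508, -137)), -1) = Pow(Add(-737139, -167645), -1) = Pow(-904784, -1) = Rational(-1, 904784)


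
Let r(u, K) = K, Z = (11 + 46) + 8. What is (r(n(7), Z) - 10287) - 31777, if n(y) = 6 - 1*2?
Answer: -41999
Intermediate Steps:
n(y) = 4 (n(y) = 6 - 2 = 4)
Z = 65 (Z = 57 + 8 = 65)
(r(n(7), Z) - 10287) - 31777 = (65 - 10287) - 31777 = -10222 - 31777 = -41999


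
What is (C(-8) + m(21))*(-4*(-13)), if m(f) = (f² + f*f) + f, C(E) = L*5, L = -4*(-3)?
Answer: 50076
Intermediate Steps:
L = 12
C(E) = 60 (C(E) = 12*5 = 60)
m(f) = f + 2*f² (m(f) = (f² + f²) + f = 2*f² + f = f + 2*f²)
(C(-8) + m(21))*(-4*(-13)) = (60 + 21*(1 + 2*21))*(-4*(-13)) = (60 + 21*(1 + 42))*52 = (60 + 21*43)*52 = (60 + 903)*52 = 963*52 = 50076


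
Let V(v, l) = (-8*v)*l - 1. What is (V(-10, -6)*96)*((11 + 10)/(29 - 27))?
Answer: -484848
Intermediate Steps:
V(v, l) = -1 - 8*l*v (V(v, l) = -8*l*v - 1 = -1 - 8*l*v)
(V(-10, -6)*96)*((11 + 10)/(29 - 27)) = ((-1 - 8*(-6)*(-10))*96)*((11 + 10)/(29 - 27)) = ((-1 - 480)*96)*(21/2) = (-481*96)*(21*(½)) = -46176*21/2 = -484848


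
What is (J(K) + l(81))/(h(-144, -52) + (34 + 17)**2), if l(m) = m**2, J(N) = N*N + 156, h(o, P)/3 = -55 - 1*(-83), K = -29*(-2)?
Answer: 10081/2685 ≈ 3.7546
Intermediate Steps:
K = 58
h(o, P) = 84 (h(o, P) = 3*(-55 - 1*(-83)) = 3*(-55 + 83) = 3*28 = 84)
J(N) = 156 + N**2 (J(N) = N**2 + 156 = 156 + N**2)
(J(K) + l(81))/(h(-144, -52) + (34 + 17)**2) = ((156 + 58**2) + 81**2)/(84 + (34 + 17)**2) = ((156 + 3364) + 6561)/(84 + 51**2) = (3520 + 6561)/(84 + 2601) = 10081/2685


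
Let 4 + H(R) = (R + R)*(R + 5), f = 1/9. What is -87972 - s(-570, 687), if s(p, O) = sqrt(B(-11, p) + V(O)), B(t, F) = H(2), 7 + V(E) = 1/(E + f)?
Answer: -87972 - sqrt(162541802)/3092 ≈ -87976.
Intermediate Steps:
f = 1/9 ≈ 0.11111
H(R) = -4 + 2*R*(5 + R) (H(R) = -4 + (R + R)*(R + 5) = -4 + (2*R)*(5 + R) = -4 + 2*R*(5 + R))
V(E) = -7 + 1/(1/9 + E) (V(E) = -7 + 1/(E + 1/9) = -7 + 1/(1/9 + E))
B(t, F) = 24 (B(t, F) = -4 + 2*2**2 + 10*2 = -4 + 2*4 + 20 = -4 + 8 + 20 = 24)
s(p, O) = sqrt(24 + (2 - 63*O)/(1 + 9*O))
-87972 - s(-570, 687) = -87972 - sqrt((26 + 153*687)/(1 + 9*687)) = -87972 - sqrt((26 + 105111)/(1 + 6183)) = -87972 - sqrt(105137/6184) = -87972 - sqrt(162541802)/3092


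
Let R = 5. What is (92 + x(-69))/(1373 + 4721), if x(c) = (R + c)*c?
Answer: 2254/3047 ≈ 0.73974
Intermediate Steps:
x(c) = c*(5 + c) (x(c) = (5 + c)*c = c*(5 + c))
(92 + x(-69))/(1373 + 4721) = (92 - 69*(5 - 69))/(1373 + 4721) = (92 - 69*(-64))/6094 = (92 + 4416)*(1/6094) = 4508*(1/6094) = 2254/3047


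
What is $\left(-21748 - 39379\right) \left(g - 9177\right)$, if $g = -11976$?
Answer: $1293019431$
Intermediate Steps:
$\left(-21748 - 39379\right) \left(g - 9177\right) = \left(-21748 - 39379\right) \left(-11976 - 9177\right) = \left(-61127\right) \left(-21153\right) = 1293019431$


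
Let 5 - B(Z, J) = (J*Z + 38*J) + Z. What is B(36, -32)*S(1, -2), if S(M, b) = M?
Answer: 2337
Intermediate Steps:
B(Z, J) = 5 - Z - 38*J - J*Z (B(Z, J) = 5 - ((J*Z + 38*J) + Z) = 5 - ((38*J + J*Z) + Z) = 5 - (Z + 38*J + J*Z) = 5 + (-Z - 38*J - J*Z) = 5 - Z - 38*J - J*Z)
B(36, -32)*S(1, -2) = (5 - 1*36 - 38*(-32) - 1*(-32)*36)*1 = (5 - 36 + 1216 + 1152)*1 = 2337*1 = 2337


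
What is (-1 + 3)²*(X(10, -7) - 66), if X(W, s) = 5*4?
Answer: -184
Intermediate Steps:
X(W, s) = 20
(-1 + 3)²*(X(10, -7) - 66) = (-1 + 3)²*(20 - 66) = 2²*(-46) = 4*(-46) = -184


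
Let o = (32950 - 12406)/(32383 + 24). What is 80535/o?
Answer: 869965915/6848 ≈ 1.2704e+5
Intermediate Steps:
o = 20544/32407 ≈ 0.63394
80535/o = 80535/(20544/32407) = 80535*(32407/20544) = 869965915/6848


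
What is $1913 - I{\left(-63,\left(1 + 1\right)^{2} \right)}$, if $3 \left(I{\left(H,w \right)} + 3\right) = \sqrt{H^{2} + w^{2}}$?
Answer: $1916 - \frac{\sqrt{3985}}{3} \approx 1895.0$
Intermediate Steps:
$I{\left(H,w \right)} = -3 + \frac{\sqrt{H^{2} + w^{2}}}{3}$
$1913 - I{\left(-63,\left(1 + 1\right)^{2} \right)} = 1913 - \left(-3 + \frac{\sqrt{\left(-63\right)^{2} + \left(\left(1 + 1\right)^{2}\right)^{2}}}{3}\right) = 1913 - \left(-3 + \frac{\sqrt{3969 + \left(2^{2}\right)^{2}}}{3}\right) = 1913 - \left(-3 + \frac{\sqrt{3969 + 4^{2}}}{3}\right) = 1913 - \left(-3 + \frac{\sqrt{3969 + 16}}{3}\right) = 1913 - \left(-3 + \frac{\sqrt{3985}}{3}\right) = 1913 + \left(3 - \frac{\sqrt{3985}}{3}\right) = 1916 - \frac{\sqrt{3985}}{3}$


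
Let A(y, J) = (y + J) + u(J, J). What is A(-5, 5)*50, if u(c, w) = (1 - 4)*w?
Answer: -750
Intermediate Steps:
u(c, w) = -3*w
A(y, J) = y - 2*J (A(y, J) = (y + J) - 3*J = (J + y) - 3*J = y - 2*J)
A(-5, 5)*50 = (-5 - 2*5)*50 = (-5 - 10)*50 = -15*50 = -750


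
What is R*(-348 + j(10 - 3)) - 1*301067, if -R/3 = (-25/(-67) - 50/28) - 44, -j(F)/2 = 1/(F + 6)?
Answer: -2124796532/6097 ≈ -3.4850e+5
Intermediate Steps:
j(F) = -2/(6 + F) (j(F) = -2/(F + 6) = -2/(6 + F))
R = 127791/938 (R = -3*((-25/(-67) - 50/28) - 44) = -3*((-25*(-1/67) - 50*1/28) - 44) = -3*((25/67 - 25/14) - 44) = -3*(-1325/938 - 44) = -3*(-42597/938) = 127791/938 ≈ 136.24)
R*(-348 + j(10 - 3)) - 1*301067 = 127791*(-348 - 2/(6 + (10 - 3)))/938 - 1*301067 = 127791*(-348 - 2/(6 + 7))/938 - 301067 = 127791*(-348 - 2/13)/938 - 301067 = (127791/938)*(-4526/13) - 301067 = -289191033/6097 - 301067 = -2124796532/6097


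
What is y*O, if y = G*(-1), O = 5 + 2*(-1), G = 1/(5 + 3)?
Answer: -3/8 ≈ -0.37500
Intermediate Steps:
G = 1/8 ≈ 0.12500
O = 3 (O = 5 - 2 = 3)
y = -1/8 (y = (1/8)*(-1) = -1/8 ≈ -0.12500)
y*O = -1/8*3 = -3/8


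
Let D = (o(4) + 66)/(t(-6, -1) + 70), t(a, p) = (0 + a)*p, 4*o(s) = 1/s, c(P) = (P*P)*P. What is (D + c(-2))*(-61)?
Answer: 528931/1216 ≈ 434.98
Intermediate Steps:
c(P) = P³ (c(P) = P²*P = P³)
o(s) = 1/(4*s)
t(a, p) = a*p
D = 1057/1216 (D = ((¼)/4 + 66)/(-6*(-1) + 70) = ((¼)*(¼) + 66)/(6 + 70) = (1/16 + 66)/76 = (1057/16)*(1/76) = 1057/1216 ≈ 0.86924)
(D + c(-2))*(-61) = (1057/1216 + (-2)³)*(-61) = (1057/1216 - 8)*(-61) = -8671/1216*(-61) = 528931/1216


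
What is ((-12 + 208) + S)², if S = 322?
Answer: 268324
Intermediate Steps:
((-12 + 208) + S)² = ((-12 + 208) + 322)² = (196 + 322)² = 518² = 268324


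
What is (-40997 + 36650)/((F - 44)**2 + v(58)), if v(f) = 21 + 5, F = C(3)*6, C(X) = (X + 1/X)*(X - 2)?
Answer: -621/86 ≈ -7.2209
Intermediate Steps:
C(X) = (-2 + X)*(X + 1/X) (C(X) = (X + 1/X)*(-2 + X) = (-2 + X)*(X + 1/X))
F = 20 (F = (1 + 3**2 - 2*3 - 2/3)*6 = (1 + 9 - 6 - 2*1/3)*6 = (1 + 9 - 6 - 2/3)*6 = (10/3)*6 = 20)
v(f) = 26
(-40997 + 36650)/((F - 44)**2 + v(58)) = (-40997 + 36650)/((20 - 44)**2 + 26) = -4347/((-24)**2 + 26) = -4347/(576 + 26) = -4347/602 = -4347*1/602 = -621/86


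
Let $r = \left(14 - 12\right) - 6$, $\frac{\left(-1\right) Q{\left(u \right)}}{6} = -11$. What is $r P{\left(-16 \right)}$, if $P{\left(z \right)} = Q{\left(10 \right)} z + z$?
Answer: $4288$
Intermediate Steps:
$Q{\left(u \right)} = 66$ ($Q{\left(u \right)} = \left(-6\right) \left(-11\right) = 66$)
$P{\left(z \right)} = 67 z$ ($P{\left(z \right)} = 66 z + z = 67 z$)
$r = -4$ ($r = 2 - 6 = -4$)
$r P{\left(-16 \right)} = - 4 \cdot 67 \left(-16\right) = \left(-4\right) \left(-1072\right) = 4288$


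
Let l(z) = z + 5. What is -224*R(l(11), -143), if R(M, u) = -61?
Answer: 13664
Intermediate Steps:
l(z) = 5 + z
-224*R(l(11), -143) = -224*(-61) = 13664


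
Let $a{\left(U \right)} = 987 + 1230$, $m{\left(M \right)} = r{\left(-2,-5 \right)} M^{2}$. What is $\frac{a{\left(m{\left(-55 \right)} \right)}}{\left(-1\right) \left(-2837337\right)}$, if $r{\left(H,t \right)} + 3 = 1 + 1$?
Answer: $\frac{739}{945779} \approx 0.00078137$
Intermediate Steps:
$r{\left(H,t \right)} = -1$ ($r{\left(H,t \right)} = -3 + \left(1 + 1\right) = -3 + 2 = -1$)
$m{\left(M \right)} = - M^{2}$
$a{\left(U \right)} = 2217$
$\frac{a{\left(m{\left(-55 \right)} \right)}}{\left(-1\right) \left(-2837337\right)} = \frac{2217}{\left(-1\right) \left(-2837337\right)} = \frac{2217}{2837337} = 2217 \cdot \frac{1}{2837337} = \frac{739}{945779}$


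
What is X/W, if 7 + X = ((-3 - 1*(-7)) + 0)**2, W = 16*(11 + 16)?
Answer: 1/48 ≈ 0.020833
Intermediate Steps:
W = 432 (W = 16*27 = 432)
X = 9 (X = -7 + ((-3 - 1*(-7)) + 0)**2 = -7 + ((-3 + 7) + 0)**2 = -7 + (4 + 0)**2 = -7 + 4**2 = -7 + 16 = 9)
X/W = 9/432 = 9*(1/432) = 1/48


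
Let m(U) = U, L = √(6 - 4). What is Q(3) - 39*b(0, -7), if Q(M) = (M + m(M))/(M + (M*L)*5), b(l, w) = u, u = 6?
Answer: -11468/49 + 10*√2/49 ≈ -233.75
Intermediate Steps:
L = √2 ≈ 1.4142
b(l, w) = 6
Q(M) = 2*M/(M + 5*M*√2) (Q(M) = (M + M)/(M + (M*√2)*5) = (2*M)/(M + 5*M*√2) = 2*M/(M + 5*M*√2))
Q(3) - 39*b(0, -7) = (-2/49 + 10*√2/49) - 39*6 = (-2/49 + 10*√2/49) - 234 = -11468/49 + 10*√2/49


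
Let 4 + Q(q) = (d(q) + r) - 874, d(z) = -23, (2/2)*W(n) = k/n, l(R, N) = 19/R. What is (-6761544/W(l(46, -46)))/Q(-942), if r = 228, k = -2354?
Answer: -300162/170269 ≈ -1.7629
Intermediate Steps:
W(n) = -2354/n
Q(q) = -673 (Q(q) = -4 + ((-23 + 228) - 874) = -4 + (205 - 874) = -4 - 669 = -673)
(-6761544/W(l(46, -46)))/Q(-942) = -6761544/((-2354/(19/46)))/(-673) = -6761544/((-2354/(19*(1/46))))*(-1/673) = -6761544/((-2354/19/46))*(-1/673) = -6761544/((-2354*46/19))*(-1/673) = -6761544/(-108284/19)*(-1/673) = -6761544*(-19/108284)*(-1/673) = (300162/253)*(-1/673) = -300162/170269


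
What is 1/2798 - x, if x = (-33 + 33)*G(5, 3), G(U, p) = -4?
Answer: 1/2798 ≈ 0.00035740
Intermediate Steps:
x = 0 (x = (-33 + 33)*(-4) = 0*(-4) = 0)
1/2798 - x = 1/2798 - 1*0 = 1/2798 + 0 = 1/2798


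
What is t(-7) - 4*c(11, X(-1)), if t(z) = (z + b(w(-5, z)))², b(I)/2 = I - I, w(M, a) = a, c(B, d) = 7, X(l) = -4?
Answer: 21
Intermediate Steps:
b(I) = 0 (b(I) = 2*(I - I) = 2*0 = 0)
t(z) = z² (t(z) = (z + 0)² = z²)
t(-7) - 4*c(11, X(-1)) = (-7)² - 4*7 = 49 - 28 = 21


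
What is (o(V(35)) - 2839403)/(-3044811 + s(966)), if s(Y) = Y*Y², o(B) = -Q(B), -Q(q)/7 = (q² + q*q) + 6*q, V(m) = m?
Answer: -19189/6111455 ≈ -0.0031398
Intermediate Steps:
Q(q) = -42*q - 14*q² (Q(q) = -7*((q² + q*q) + 6*q) = -7*((q² + q²) + 6*q) = -7*(2*q² + 6*q) = -42*q - 14*q²)
o(B) = 14*B*(3 + B) (o(B) = -(-14)*B*(3 + B) = 14*B*(3 + B))
s(Y) = Y³
(o(V(35)) - 2839403)/(-3044811 + s(966)) = (14*35*(3 + 35) - 2839403)/(-3044811 + 966³) = (14*35*38 - 2839403)/(-3044811 + 901428696) = (18620 - 2839403)/898383885 = -2820783*1/898383885 = -19189/6111455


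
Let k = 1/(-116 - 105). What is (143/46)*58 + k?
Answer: 916464/5083 ≈ 180.30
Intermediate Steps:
k = -1/221 (k = 1/(-221) = -1/221 ≈ -0.0045249)
(143/46)*58 + k = (143/46)*58 - 1/221 = 4147/23 - 1/221 = 916464/5083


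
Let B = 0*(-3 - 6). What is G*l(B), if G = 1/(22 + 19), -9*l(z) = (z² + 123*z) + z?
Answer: 0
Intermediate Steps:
B = 0 (B = 0*(-9) = 0)
l(z) = -124*z/9 - z²/9 (l(z) = -((z² + 123*z) + z)/9 = -(z² + 124*z)/9 = -124*z/9 - z²/9)
G = 1/41 ≈ 0.024390
G*l(B) = (-⅑*0*(124 + 0))/41 = (-⅑*0*124)/41 = (1/41)*0 = 0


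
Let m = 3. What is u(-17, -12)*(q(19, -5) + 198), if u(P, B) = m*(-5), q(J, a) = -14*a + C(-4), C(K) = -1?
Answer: -4005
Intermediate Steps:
q(J, a) = -1 - 14*a (q(J, a) = -14*a - 1 = -1 - 14*a)
u(P, B) = -15 (u(P, B) = 3*(-5) = -15)
u(-17, -12)*(q(19, -5) + 198) = -15*((-1 - 14*(-5)) + 198) = -15*((-1 + 70) + 198) = -15*(69 + 198) = -15*267 = -4005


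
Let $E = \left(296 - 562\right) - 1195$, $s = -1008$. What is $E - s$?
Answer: $-453$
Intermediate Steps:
$E = -1461$ ($E = -266 - 1195 = -1461$)
$E - s = -1461 - -1008 = -1461 + 1008 = -453$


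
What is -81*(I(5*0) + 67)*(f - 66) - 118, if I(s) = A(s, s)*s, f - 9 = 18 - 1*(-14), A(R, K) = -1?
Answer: 135557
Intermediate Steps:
f = 41 (f = 9 + (18 - 1*(-14)) = 9 + (18 + 14) = 9 + 32 = 41)
I(s) = -s
-81*(I(5*0) + 67)*(f - 66) - 118 = -81*(-5*0 + 67)*(41 - 66) - 118 = -81*(-1*0 + 67)*(-25) - 118 = -81*(0 + 67)*(-25) - 118 = -5427*(-25) - 118 = -81*(-1675) - 118 = 135675 - 118 = 135557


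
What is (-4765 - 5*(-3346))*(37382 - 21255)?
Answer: 192959555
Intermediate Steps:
(-4765 - 5*(-3346))*(37382 - 21255) = (-4765 + 16730)*16127 = 11965*16127 = 192959555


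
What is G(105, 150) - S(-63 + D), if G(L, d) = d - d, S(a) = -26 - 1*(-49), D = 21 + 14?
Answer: -23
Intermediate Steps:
D = 35
S(a) = 23 (S(a) = -26 + 49 = 23)
G(L, d) = 0
G(105, 150) - S(-63 + D) = 0 - 1*23 = 0 - 23 = -23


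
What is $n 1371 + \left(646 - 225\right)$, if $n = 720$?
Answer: $987541$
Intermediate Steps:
$n 1371 + \left(646 - 225\right) = 720 \cdot 1371 + \left(646 - 225\right) = 987120 + \left(646 - 225\right) = 987120 + 421 = 987541$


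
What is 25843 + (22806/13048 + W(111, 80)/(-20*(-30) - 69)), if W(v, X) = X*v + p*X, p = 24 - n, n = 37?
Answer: 12797665835/494892 ≈ 25860.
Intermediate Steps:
p = -13 (p = 24 - 1*37 = 24 - 37 = -13)
W(v, X) = -13*X + X*v (W(v, X) = X*v - 13*X = -13*X + X*v)
25843 + (22806/13048 + W(111, 80)/(-20*(-30) - 69)) = 25843 + (22806/13048 + (80*(-13 + 111))/(-20*(-30) - 69)) = 25843 + (22806*(1/13048) + (80*98)/(600 - 69)) = 25843 + (1629/932 + 7840/531) = 25843 + 8171879/494892 = 12797665835/494892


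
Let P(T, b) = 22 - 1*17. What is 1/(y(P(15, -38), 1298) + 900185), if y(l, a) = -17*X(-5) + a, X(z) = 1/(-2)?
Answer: 2/1802983 ≈ 1.1093e-6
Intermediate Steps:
X(z) = -½
P(T, b) = 5 (P(T, b) = 22 - 17 = 5)
y(l, a) = 17/2 + a (y(l, a) = -17*(-½) + a = 17/2 + a)
1/(y(P(15, -38), 1298) + 900185) = 1/((17/2 + 1298) + 900185) = 1/(2613/2 + 900185) = 1/(1802983/2) = 2/1802983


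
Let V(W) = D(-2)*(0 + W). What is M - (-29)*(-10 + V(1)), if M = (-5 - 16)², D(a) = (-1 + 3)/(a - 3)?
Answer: 697/5 ≈ 139.40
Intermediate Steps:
D(a) = 2/(-3 + a)
M = 441 (M = (-21)² = 441)
V(W) = -2*W/5 (V(W) = (2/(-3 - 2))*(0 + W) = (2/(-5))*W = (2*(-⅕))*W = -2*W/5)
M - (-29)*(-10 + V(1)) = 441 - (-29)*(-10 - ⅖*1) = 441 - (-29)*(-10 - ⅖) = 441 - (-29)*(-52)/5 = 441 - 1*1508/5 = 441 - 1508/5 = 697/5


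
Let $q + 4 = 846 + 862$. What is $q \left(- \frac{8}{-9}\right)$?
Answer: $\frac{4544}{3} \approx 1514.7$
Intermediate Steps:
$q = 1704$ ($q = -4 + \left(846 + 862\right) = -4 + 1708 = 1704$)
$q \left(- \frac{8}{-9}\right) = 1704 \left(- \frac{8}{-9}\right) = 1704 \left(\left(-8\right) \left(- \frac{1}{9}\right)\right) = 1704 \cdot \frac{8}{9} = \frac{4544}{3}$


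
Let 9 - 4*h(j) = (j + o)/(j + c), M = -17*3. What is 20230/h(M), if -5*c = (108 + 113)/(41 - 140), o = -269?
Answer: 7909930/261 ≈ 30306.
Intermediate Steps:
M = -51
c = 221/495 (c = -(108 + 113)/(5*(41 - 140)) = -221/(5*(-99)) = -221*(-1)/(5*99) = -⅕*(-221/99) = 221/495 ≈ 0.44646)
h(j) = 9/4 - (-269 + j)/(4*(221/495 + j)) (h(j) = 9/4 - (j - 269)/(4*(j + 221/495)) = 9/4 - (-269 + j)/(4*(221/495 + j)))
20230/h(M) = 20230/((18*(1877 + 55*(-51))/(221 + 495*(-51)))) = 20230/((18*(1877 - 2805)/(221 - 25245))) = 20230/((18*(-928)/(-25024))) = 20230/((18*(-1/25024)*(-928))) = 20230/(261/391) = 20230*(391/261) = 7909930/261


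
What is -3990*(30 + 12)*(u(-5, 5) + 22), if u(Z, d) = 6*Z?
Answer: 1340640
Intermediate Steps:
-3990*(30 + 12)*(u(-5, 5) + 22) = -3990*(30 + 12)*(6*(-5) + 22) = -167580*(-30 + 22) = -167580*(-8) = -3990*(-336) = 1340640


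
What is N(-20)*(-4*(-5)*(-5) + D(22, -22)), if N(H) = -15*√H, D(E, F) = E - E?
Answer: 3000*I*√5 ≈ 6708.2*I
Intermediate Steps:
D(E, F) = 0
N(-20)*(-4*(-5)*(-5) + D(22, -22)) = (-30*I*√5)*(-4*(-5)*(-5) + 0) = (-30*I*√5)*(20*(-5) + 0) = (-30*I*√5)*(-100 + 0) = -30*I*√5*(-100) = 3000*I*√5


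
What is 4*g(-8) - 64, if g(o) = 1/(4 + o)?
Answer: -65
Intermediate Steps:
4*g(-8) - 64 = 4/(4 - 8) - 64 = 4/(-4) - 64 = 4*(-¼) - 64 = -1 - 64 = -65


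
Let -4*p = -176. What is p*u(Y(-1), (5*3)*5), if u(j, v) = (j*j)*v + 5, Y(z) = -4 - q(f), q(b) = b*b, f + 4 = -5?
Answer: 23842720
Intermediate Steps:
f = -9 (f = -4 - 5 = -9)
q(b) = b²
Y(z) = -85 (Y(z) = -4 - 1*(-9)² = -4 - 1*81 = -4 - 81 = -85)
p = 44 (p = -¼*(-176) = 44)
u(j, v) = 5 + v*j² (u(j, v) = j²*v + 5 = v*j² + 5 = 5 + v*j²)
p*u(Y(-1), (5*3)*5) = 44*(5 + ((5*3)*5)*(-85)²) = 44*(5 + (15*5)*7225) = 44*(5 + 75*7225) = 44*(5 + 541875) = 44*541880 = 23842720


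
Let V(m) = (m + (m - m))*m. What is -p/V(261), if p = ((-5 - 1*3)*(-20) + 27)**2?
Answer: -34969/68121 ≈ -0.51334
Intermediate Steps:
p = 34969 (p = ((-5 - 3)*(-20) + 27)**2 = (-8*(-20) + 27)**2 = (160 + 27)**2 = 187**2 = 34969)
V(m) = m**2 (V(m) = (m + 0)*m = m*m = m**2)
-p/V(261) = -34969/(261**2) = -34969/68121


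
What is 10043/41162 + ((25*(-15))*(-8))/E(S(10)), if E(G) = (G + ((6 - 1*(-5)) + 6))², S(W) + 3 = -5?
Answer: 3766651/101034 ≈ 37.281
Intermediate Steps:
S(W) = -8 (S(W) = -3 - 5 = -8)
E(G) = (17 + G)² (E(G) = (G + ((6 + 5) + 6))² = (G + (11 + 6))² = (G + 17)² = (17 + G)²)
10043/41162 + ((25*(-15))*(-8))/E(S(10)) = 10043/41162 + ((25*(-15))*(-8))/((17 - 8)²) = 10043*(1/41162) + (-375*(-8))/(9²) = 913/3742 + 3000/81 = 913/3742 + 3000*(1/81) = 913/3742 + 1000/27 = 3766651/101034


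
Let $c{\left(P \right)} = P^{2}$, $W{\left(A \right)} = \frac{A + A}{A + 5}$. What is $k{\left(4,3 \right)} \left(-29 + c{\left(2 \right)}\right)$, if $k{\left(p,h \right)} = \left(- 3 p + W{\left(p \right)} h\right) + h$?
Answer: $\frac{475}{3} \approx 158.33$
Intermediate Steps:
$W{\left(A \right)} = \frac{2 A}{5 + A}$
$k{\left(p,h \right)} = h - 3 p + \frac{2 h p}{5 + p}$ ($k{\left(p,h \right)} = \left(- 3 p + \frac{2 p}{5 + p} h\right) + h = \left(- 3 p + \frac{2 h p}{5 + p}\right) + h = h - 3 p + \frac{2 h p}{5 + p}$)
$k{\left(4,3 \right)} \left(-29 + c{\left(2 \right)}\right) = \frac{\left(5 + 4\right) \left(3 - 12\right) + 2 \cdot 3 \cdot 4}{5 + 4} \left(-29 + 2^{2}\right) = \frac{9 \left(3 - 12\right) + 24}{9} \left(-29 + 4\right) = \frac{9 \left(-9\right) + 24}{9} \left(-25\right) = \frac{-81 + 24}{9} \left(-25\right) = \frac{1}{9} \left(-57\right) \left(-25\right) = \left(- \frac{19}{3}\right) \left(-25\right) = \frac{475}{3}$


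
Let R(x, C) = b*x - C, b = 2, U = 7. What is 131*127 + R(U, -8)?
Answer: 16659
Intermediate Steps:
R(x, C) = -C + 2*x (R(x, C) = 2*x - C = -C + 2*x)
131*127 + R(U, -8) = 131*127 + (-1*(-8) + 2*7) = 16637 + (8 + 14) = 16637 + 22 = 16659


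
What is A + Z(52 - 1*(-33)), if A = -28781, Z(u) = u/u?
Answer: -28780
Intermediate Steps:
Z(u) = 1
A + Z(52 - 1*(-33)) = -28781 + 1 = -28780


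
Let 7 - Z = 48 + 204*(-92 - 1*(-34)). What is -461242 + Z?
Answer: -449451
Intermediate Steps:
Z = 11791 (Z = 7 - (48 + 204*(-92 - 1*(-34))) = 7 - (48 + 204*(-92 + 34)) = 7 - (48 + 204*(-58)) = 7 - (48 - 11832) = 7 - 1*(-11784) = 7 + 11784 = 11791)
-461242 + Z = -461242 + 11791 = -449451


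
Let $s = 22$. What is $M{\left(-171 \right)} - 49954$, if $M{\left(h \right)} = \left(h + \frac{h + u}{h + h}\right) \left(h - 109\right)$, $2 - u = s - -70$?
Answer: $- \frac{43466}{19} \approx -2287.7$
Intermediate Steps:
$u = -90$ ($u = 2 - \left(22 - -70\right) = 2 - \left(22 + 70\right) = 2 - 92 = -90$)
$M{\left(h \right)} = \left(-109 + h\right) \left(h + \frac{-90 + h}{2 h}\right)$ ($M{\left(h \right)} = \left(h + \frac{h - 90}{h + h}\right) \left(h - 109\right) = \left(h + \frac{-90 + h}{2 h}\right) \left(-109 + h\right) = \left(-109 + h\right) \left(h + \frac{-90 + h}{2 h}\right)$)
$M{\left(-171 \right)} - 49954 = \left(- \frac{199}{2} + \left(-171\right)^{2} + \frac{4905}{-171} - - \frac{37107}{2}\right) - 49954 = \left(- \frac{199}{2} + 29241 + 4905 \left(- \frac{1}{171}\right) + \frac{37107}{2}\right) - 49954 = \left(- \frac{199}{2} + 29241 - \frac{545}{19} + \frac{37107}{2}\right) - 49954 = \frac{905660}{19} - 49954 = - \frac{43466}{19}$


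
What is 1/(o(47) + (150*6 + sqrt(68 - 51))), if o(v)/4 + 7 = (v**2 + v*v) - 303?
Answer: 17332/300398207 - sqrt(17)/300398207 ≈ 5.7683e-5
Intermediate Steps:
o(v) = -1240 + 8*v**2 (o(v) = -28 + 4*((v**2 + v*v) - 303) = -28 + 4*((v**2 + v**2) - 303) = -28 + 4*(2*v**2 - 303) = -28 + 4*(-303 + 2*v**2) = -28 + (-1212 + 8*v**2) = -1240 + 8*v**2)
1/(o(47) + (150*6 + sqrt(68 - 51))) = 1/((-1240 + 8*47**2) + (150*6 + sqrt(68 - 51))) = 1/((-1240 + 8*2209) + (900 + sqrt(17))) = 1/((-1240 + 17672) + (900 + sqrt(17))) = 1/(16432 + (900 + sqrt(17))) = 1/(17332 + sqrt(17))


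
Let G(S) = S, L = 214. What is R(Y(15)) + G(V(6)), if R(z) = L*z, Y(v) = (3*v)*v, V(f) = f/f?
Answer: 144451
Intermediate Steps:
V(f) = 1
Y(v) = 3*v²
R(z) = 214*z
R(Y(15)) + G(V(6)) = 214*(3*15²) + 1 = 214*(3*225) + 1 = 214*675 + 1 = 144450 + 1 = 144451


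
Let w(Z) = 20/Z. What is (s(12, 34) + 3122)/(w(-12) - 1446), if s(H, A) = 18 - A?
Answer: -9318/4343 ≈ -2.1455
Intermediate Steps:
(s(12, 34) + 3122)/(w(-12) - 1446) = ((18 - 1*34) + 3122)/(20/(-12) - 1446) = ((18 - 34) + 3122)/(20*(-1/12) - 1446) = (-16 + 3122)/(-5/3 - 1446) = 3106/(-4343/3) = 3106*(-3/4343) = -9318/4343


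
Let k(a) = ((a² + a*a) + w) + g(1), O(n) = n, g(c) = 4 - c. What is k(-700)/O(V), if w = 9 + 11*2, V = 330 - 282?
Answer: 163339/8 ≈ 20417.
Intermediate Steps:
V = 48
w = 31 (w = 9 + 22 = 31)
k(a) = 34 + 2*a² (k(a) = ((a² + a*a) + 31) + (4 - 1*1) = ((a² + a²) + 31) + (4 - 1) = (2*a² + 31) + 3 = (31 + 2*a²) + 3 = 34 + 2*a²)
k(-700)/O(V) = (34 + 2*(-700)²)/48 = (34 + 2*490000)*(1/48) = (34 + 980000)*(1/48) = 980034*(1/48) = 163339/8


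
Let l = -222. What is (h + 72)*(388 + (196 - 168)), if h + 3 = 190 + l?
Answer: 15392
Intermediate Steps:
h = -35 (h = -3 + (190 - 222) = -3 - 32 = -35)
(h + 72)*(388 + (196 - 168)) = (-35 + 72)*(388 + (196 - 168)) = 37*(388 + 28) = 37*416 = 15392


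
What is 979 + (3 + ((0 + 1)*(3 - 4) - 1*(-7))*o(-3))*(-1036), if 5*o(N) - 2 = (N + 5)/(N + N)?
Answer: -4201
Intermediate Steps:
o(N) = ⅖ + (5 + N)/(10*N) (o(N) = ⅖ + ((N + 5)/(N + N))/5 = ⅖ + ((5 + N)/((2*N)))/5 = ⅖ + ((5 + N)*(1/(2*N)))/5 = ⅖ + ((5 + N)/(2*N))/5 = ⅖ + (5 + N)/(10*N))
979 + (3 + ((0 + 1)*(3 - 4) - 1*(-7))*o(-3))*(-1036) = 979 + (3 + ((0 + 1)*(3 - 4) - 1*(-7))*((½)*(1 - 3)/(-3)))*(-1036) = 979 + (3 + (1*(-1) + 7)*((½)*(-⅓)*(-2)))*(-1036) = 979 + (3 + (-1 + 7)*(⅓))*(-1036) = 979 + (3 + 6*(⅓))*(-1036) = 979 + (3 + 2)*(-1036) = 979 + 5*(-1036) = 979 - 5180 = -4201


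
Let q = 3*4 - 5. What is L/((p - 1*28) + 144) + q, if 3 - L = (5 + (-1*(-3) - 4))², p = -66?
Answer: 337/50 ≈ 6.7400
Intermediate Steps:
L = -13 (L = 3 - (5 + (-1*(-3) - 4))² = 3 - (5 + (3 - 4))² = 3 - (5 - 1)² = 3 - 1*4² = 3 - 1*16 = 3 - 16 = -13)
q = 7 (q = 12 - 5 = 7)
L/((p - 1*28) + 144) + q = -13/((-66 - 1*28) + 144) + 7 = -13/((-66 - 28) + 144) + 7 = -13/(-94 + 144) + 7 = -13/50 + 7 = 337/50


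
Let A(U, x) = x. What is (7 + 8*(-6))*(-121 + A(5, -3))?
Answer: 5084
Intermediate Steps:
(7 + 8*(-6))*(-121 + A(5, -3)) = (7 + 8*(-6))*(-121 - 3) = (7 - 48)*(-124) = -41*(-124) = 5084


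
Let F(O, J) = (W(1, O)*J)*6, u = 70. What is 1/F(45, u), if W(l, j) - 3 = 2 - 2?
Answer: 1/1260 ≈ 0.00079365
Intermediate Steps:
W(l, j) = 3 (W(l, j) = 3 + (2 - 2) = 3 + 0 = 3)
F(O, J) = 18*J (F(O, J) = (3*J)*6 = 18*J)
1/F(45, u) = 1/(18*70) = 1/1260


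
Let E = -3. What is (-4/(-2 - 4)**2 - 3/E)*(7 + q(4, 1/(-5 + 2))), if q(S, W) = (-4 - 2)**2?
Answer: 344/9 ≈ 38.222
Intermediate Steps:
q(S, W) = 36 (q(S, W) = (-6)**2 = 36)
(-4/(-2 - 4)**2 - 3/E)*(7 + q(4, 1/(-5 + 2))) = (-4/(-2 - 4)**2 - 3/(-3))*(7 + 36) = (-4/((-6)**2) - 3*(-1/3))*43 = (-4/36 + 1)*43 = (-4*1/36 + 1)*43 = (-1/9 + 1)*43 = (8/9)*43 = 344/9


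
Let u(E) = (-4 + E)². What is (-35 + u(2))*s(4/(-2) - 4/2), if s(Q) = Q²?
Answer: -496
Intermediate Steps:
(-35 + u(2))*s(4/(-2) - 4/2) = (-35 + (-4 + 2)²)*(4/(-2) - 4/2)² = (-35 + (-2)²)*(4*(-½) - 4*½)² = (-35 + 4)*(-2 - 2)² = -31*(-4)² = -31*16 = -496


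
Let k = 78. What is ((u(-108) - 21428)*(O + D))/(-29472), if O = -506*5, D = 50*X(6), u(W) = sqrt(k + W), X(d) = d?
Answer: -5973055/3684 + 1115*I*sqrt(30)/14736 ≈ -1621.3 + 0.41443*I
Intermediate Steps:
u(W) = sqrt(78 + W)
D = 300 (D = 50*6 = 300)
O = -2530
((u(-108) - 21428)*(O + D))/(-29472) = ((sqrt(78 - 108) - 21428)*(-2530 + 300))/(-29472) = ((sqrt(-30) - 21428)*(-2230))*(-1/29472) = ((I*sqrt(30) - 21428)*(-2230))*(-1/29472) = ((-21428 + I*sqrt(30))*(-2230))*(-1/29472) = (47784440 - 2230*I*sqrt(30))*(-1/29472) = -5973055/3684 + 1115*I*sqrt(30)/14736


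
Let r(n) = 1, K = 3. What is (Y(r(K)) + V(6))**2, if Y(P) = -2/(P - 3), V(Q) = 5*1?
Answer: 36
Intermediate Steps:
V(Q) = 5
Y(P) = -2/(-3 + P)
(Y(r(K)) + V(6))**2 = (-2/(-3 + 1) + 5)**2 = (-2/(-2) + 5)**2 = (-2*(-1/2) + 5)**2 = (1 + 5)**2 = 6**2 = 36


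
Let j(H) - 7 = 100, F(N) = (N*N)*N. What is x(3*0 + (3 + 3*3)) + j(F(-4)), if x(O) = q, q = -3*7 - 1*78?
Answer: 8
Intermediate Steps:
q = -99 (q = -21 - 78 = -99)
F(N) = N³ (F(N) = N²*N = N³)
x(O) = -99
j(H) = 107 (j(H) = 7 + 100 = 107)
x(3*0 + (3 + 3*3)) + j(F(-4)) = -99 + 107 = 8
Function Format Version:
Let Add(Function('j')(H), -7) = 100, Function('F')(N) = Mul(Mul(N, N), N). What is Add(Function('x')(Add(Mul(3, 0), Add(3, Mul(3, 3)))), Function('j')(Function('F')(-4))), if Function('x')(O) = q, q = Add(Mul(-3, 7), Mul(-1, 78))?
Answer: 8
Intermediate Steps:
q = -99 (q = Add(-21, -78) = -99)
Function('F')(N) = Pow(N, 3) (Function('F')(N) = Mul(Pow(N, 2), N) = Pow(N, 3))
Function('x')(O) = -99
Function('j')(H) = 107 (Function('j')(H) = Add(7, 100) = 107)
Add(Function('x')(Add(Mul(3, 0), Add(3, Mul(3, 3)))), Function('j')(Function('F')(-4))) = Add(-99, 107) = 8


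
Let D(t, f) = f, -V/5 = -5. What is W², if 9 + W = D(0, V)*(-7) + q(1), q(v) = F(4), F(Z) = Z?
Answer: 32400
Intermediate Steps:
V = 25 (V = -5*(-5) = 25)
q(v) = 4
W = -180 (W = -9 + (25*(-7) + 4) = -9 + (-175 + 4) = -9 - 171 = -180)
W² = (-180)² = 32400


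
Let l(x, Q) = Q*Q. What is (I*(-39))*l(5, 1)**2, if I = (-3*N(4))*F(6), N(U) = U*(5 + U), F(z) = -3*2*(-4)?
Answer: 101088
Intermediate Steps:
F(z) = 24 (F(z) = -6*(-4) = 24)
l(x, Q) = Q**2
I = -2592 (I = -12*(5 + 4)*24 = -12*9*24 = -3*36*24 = -108*24 = -2592)
(I*(-39))*l(5, 1)**2 = (-2592*(-39))*(1**2)**2 = 101088*1**2 = 101088*1 = 101088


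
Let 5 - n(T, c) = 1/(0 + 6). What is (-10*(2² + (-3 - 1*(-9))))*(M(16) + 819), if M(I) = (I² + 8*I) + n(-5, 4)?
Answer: -362350/3 ≈ -1.2078e+5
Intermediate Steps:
n(T, c) = 29/6 (n(T, c) = 5 - 1/(0 + 6) = 5 - 1/6 = 5 - 1*⅙ = 5 - ⅙ = 29/6)
M(I) = 29/6 + I² + 8*I (M(I) = (I² + 8*I) + 29/6 = 29/6 + I² + 8*I)
(-10*(2² + (-3 - 1*(-9))))*(M(16) + 819) = (-10*(2² + (-3 - 1*(-9))))*((29/6 + 16² + 8*16) + 819) = (-10*(4 + (-3 + 9)))*((29/6 + 256 + 128) + 819) = (-10*(4 + 6))*(2333/6 + 819) = -10*10*(7247/6) = -100*7247/6 = -362350/3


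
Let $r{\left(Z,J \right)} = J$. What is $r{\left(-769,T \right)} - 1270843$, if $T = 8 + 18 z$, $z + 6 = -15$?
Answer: $-1271213$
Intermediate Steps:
$z = -21$ ($z = -6 - 15 = -21$)
$T = -370$ ($T = 8 + 18 \left(-21\right) = 8 - 378 = -370$)
$r{\left(-769,T \right)} - 1270843 = -370 - 1270843 = -1271213$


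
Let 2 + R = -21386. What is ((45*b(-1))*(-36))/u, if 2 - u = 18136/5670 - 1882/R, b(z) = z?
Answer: -49114333800/39005947 ≈ -1259.2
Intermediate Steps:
R = -21388 (R = -2 - 21386 = -21388)
u = -39005947/30317490 (u = 2 - (18136/5670 - 1882/(-21388)) = 2 - (18136*(1/5670) - 1882*(-1/21388)) = 2 - (9068/2835 + 941/10694) = 2 - 1*99640927/30317490 = 2 - 99640927/30317490 = -39005947/30317490 ≈ -1.2866)
((45*b(-1))*(-36))/u = ((45*(-1))*(-36))/(-39005947/30317490) = -45*(-36)*(-30317490/39005947) = 1620*(-30317490/39005947) = -49114333800/39005947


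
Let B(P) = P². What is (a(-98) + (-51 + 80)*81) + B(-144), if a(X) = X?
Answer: 22987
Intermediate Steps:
(a(-98) + (-51 + 80)*81) + B(-144) = (-98 + (-51 + 80)*81) + (-144)² = (-98 + 29*81) + 20736 = (-98 + 2349) + 20736 = 2251 + 20736 = 22987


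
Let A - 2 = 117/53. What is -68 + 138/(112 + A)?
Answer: -137166/2053 ≈ -66.813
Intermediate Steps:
A = 223/53 (A = 2 + 117/53 = 223/53 ≈ 4.2076)
-68 + 138/(112 + A) = -68 + 138/(112 + 223/53) = -68 + 138/(6159/53) = -68 + (53/6159)*138 = -68 + 2438/2053 = -137166/2053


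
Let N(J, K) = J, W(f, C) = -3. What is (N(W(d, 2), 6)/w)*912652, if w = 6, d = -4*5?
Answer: -456326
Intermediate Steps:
d = -20
(N(W(d, 2), 6)/w)*912652 = -3/6*912652 = -3*⅙*912652 = -½*912652 = -456326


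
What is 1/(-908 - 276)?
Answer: -1/1184 ≈ -0.00084459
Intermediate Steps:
1/(-908 - 276) = 1/(-1184) = -1/1184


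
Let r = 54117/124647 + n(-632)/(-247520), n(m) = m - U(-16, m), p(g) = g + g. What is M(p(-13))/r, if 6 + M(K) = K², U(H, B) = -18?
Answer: 3445209840800/2245262183 ≈ 1534.4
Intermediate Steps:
p(g) = 2*g
n(m) = 18 + m (n(m) = m - 1*(-18) = m + 18 = 18 + m)
r = 2245262183/5142104240 (r = 54117/124647 + (18 - 632)/(-247520) = 54117*(1/124647) - 614*(-1/247520) = 18039/41549 + 307/123760 = 2245262183/5142104240 ≈ 0.43664)
M(K) = -6 + K²
M(p(-13))/r = (-6 + (2*(-13))²)/(2245262183/5142104240) = (-6 + (-26)²)*(5142104240/2245262183) = (-6 + 676)*(5142104240/2245262183) = 670*(5142104240/2245262183) = 3445209840800/2245262183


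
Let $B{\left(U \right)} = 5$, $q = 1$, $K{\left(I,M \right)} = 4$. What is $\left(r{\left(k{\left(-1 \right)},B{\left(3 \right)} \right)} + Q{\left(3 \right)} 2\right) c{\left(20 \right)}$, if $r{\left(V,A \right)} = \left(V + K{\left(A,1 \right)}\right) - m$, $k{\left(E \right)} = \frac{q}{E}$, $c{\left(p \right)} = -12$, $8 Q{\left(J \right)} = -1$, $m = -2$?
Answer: $-57$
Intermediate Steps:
$Q{\left(J \right)} = - \frac{1}{8}$ ($Q{\left(J \right)} = \frac{1}{8} \left(-1\right) = - \frac{1}{8}$)
$k{\left(E \right)} = \frac{1}{E}$ ($k{\left(E \right)} = 1 \frac{1}{E} = \frac{1}{E}$)
$r{\left(V,A \right)} = 6 + V$ ($r{\left(V,A \right)} = \left(V + 4\right) - -2 = \left(4 + V\right) + 2 = 6 + V$)
$\left(r{\left(k{\left(-1 \right)},B{\left(3 \right)} \right)} + Q{\left(3 \right)} 2\right) c{\left(20 \right)} = \left(\left(6 + \frac{1}{-1}\right) - \frac{1}{4}\right) \left(-12\right) = \left(\left(6 - 1\right) - \frac{1}{4}\right) \left(-12\right) = \left(5 - \frac{1}{4}\right) \left(-12\right) = \frac{19}{4} \left(-12\right) = -57$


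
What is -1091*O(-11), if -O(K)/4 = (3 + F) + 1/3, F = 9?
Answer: 161468/3 ≈ 53823.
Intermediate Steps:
O(K) = -148/3 (O(K) = -4*((3 + 9) + 1/3) = -4*(12 + ⅓) = -4*37/3 = -148/3)
-1091*O(-11) = -1091*(-148/3) = 161468/3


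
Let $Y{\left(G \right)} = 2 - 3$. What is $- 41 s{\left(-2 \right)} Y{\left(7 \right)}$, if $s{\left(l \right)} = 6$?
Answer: $246$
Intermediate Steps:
$Y{\left(G \right)} = -1$
$- 41 s{\left(-2 \right)} Y{\left(7 \right)} = \left(-41\right) 6 \left(-1\right) = \left(-246\right) \left(-1\right) = 246$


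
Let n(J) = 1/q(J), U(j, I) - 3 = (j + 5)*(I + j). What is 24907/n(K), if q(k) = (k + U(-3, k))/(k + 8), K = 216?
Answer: 16065015/224 ≈ 71719.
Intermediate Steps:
U(j, I) = 3 + (5 + j)*(I + j) (U(j, I) = 3 + (j + 5)*(I + j) = 3 + (5 + j)*(I + j))
q(k) = (-3 + 3*k)/(8 + k) (q(k) = (k + (3 + (-3)**2 + 5*k + 5*(-3) + k*(-3)))/(k + 8) = (k + (3 + 9 + 5*k - 15 - 3*k))/(8 + k) = (k + (-3 + 2*k))/(8 + k) = (-3 + 3*k)/(8 + k))
n(J) = (8 + J)/(3*(-1 + J)) (n(J) = 1/(3*(-1 + J)/(8 + J)) = (8 + J)/(3*(-1 + J)))
24907/n(K) = 24907/(((8 + 216)/(3*(-1 + 216)))) = 24907/(((1/3)*224/215)) = 24907/(((1/3)*(1/215)*224)) = 24907/(224/645) = 24907*(645/224) = 16065015/224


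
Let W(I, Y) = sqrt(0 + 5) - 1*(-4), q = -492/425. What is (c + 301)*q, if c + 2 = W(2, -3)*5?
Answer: -156948/425 - 492*sqrt(5)/85 ≈ -382.23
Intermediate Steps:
q = -492/425 (q = -492*1/425 = -492/425 ≈ -1.1576)
W(I, Y) = 4 + sqrt(5) (W(I, Y) = sqrt(5) + 4 = 4 + sqrt(5))
c = 18 + 5*sqrt(5) (c = -2 + (4 + sqrt(5))*5 = -2 + (20 + 5*sqrt(5)) = 18 + 5*sqrt(5) ≈ 29.180)
(c + 301)*q = ((18 + 5*sqrt(5)) + 301)*(-492/425) = (319 + 5*sqrt(5))*(-492/425) = -156948/425 - 492*sqrt(5)/85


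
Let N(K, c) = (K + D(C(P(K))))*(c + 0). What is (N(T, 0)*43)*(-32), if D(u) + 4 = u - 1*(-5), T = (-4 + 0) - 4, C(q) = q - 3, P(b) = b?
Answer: 0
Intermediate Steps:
C(q) = -3 + q
T = -8 (T = -4 - 4 = -8)
D(u) = 1 + u (D(u) = -4 + (u - 1*(-5)) = -4 + (u + 5) = -4 + (5 + u) = 1 + u)
N(K, c) = c*(-2 + 2*K) (N(K, c) = (K + (1 + (-3 + K)))*(c + 0) = (K + (-2 + K))*c = (-2 + 2*K)*c = c*(-2 + 2*K))
(N(T, 0)*43)*(-32) = ((2*0*(-1 - 8))*43)*(-32) = ((2*0*(-9))*43)*(-32) = (0*43)*(-32) = 0*(-32) = 0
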